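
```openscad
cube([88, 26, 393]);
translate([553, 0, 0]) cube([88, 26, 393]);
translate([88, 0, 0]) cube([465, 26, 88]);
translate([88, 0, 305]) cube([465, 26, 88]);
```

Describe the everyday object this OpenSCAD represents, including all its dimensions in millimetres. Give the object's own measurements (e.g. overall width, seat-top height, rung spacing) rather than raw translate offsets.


A rectangular picture frame lying in the x–z plane (depth along y). The opening is 465 mm wide (x) by 217 mm tall (z), surrounded by a border 88 mm wide on all four sides. The frame is 26 mm deep and is made of two full-height vertical stiles with two horizontal rails fitted between them.


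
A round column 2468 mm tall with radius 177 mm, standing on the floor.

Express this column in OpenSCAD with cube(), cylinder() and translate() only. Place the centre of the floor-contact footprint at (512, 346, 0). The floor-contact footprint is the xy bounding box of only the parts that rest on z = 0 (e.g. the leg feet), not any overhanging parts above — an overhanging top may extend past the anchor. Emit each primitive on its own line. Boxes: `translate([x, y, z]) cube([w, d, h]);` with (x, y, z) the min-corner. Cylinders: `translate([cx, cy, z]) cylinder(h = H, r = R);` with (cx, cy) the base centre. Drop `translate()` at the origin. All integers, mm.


translate([512, 346, 0]) cylinder(h = 2468, r = 177);


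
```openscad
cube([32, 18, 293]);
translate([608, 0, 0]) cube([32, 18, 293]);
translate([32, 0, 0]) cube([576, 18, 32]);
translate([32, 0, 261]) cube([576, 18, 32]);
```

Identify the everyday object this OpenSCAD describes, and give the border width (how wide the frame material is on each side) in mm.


A picture frame. The border width is 32 mm.

Four thin pieces enclosing a rectangular opening — a picture frame. The two full-height stiles are 293 mm tall; the top rail sits at z = 261 and is 32 mm tall, so the border above the opening is 293 − 261 = 32 mm, matching the stile x-width.


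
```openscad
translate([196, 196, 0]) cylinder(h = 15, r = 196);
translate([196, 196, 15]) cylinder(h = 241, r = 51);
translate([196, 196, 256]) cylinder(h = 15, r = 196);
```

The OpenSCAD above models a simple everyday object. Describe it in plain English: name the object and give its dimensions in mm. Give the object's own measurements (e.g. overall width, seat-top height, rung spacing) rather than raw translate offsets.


A spool: two coaxial disc flanges of radius 196 mm and thickness 15 mm, joined by a core cylinder of radius 51 mm and height 241 mm. The lower flange rests on z = 0 and the three cylinders share a vertical axis.


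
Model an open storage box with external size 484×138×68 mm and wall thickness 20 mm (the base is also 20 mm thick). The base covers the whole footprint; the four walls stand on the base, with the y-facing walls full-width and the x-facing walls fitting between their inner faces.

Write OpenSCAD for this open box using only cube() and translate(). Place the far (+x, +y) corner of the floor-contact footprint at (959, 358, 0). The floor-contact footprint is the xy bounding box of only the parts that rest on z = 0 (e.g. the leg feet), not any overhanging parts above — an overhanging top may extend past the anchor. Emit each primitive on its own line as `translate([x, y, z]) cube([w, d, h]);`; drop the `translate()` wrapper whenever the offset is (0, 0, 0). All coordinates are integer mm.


translate([475, 220, 0]) cube([484, 138, 20]);
translate([475, 220, 20]) cube([484, 20, 48]);
translate([475, 338, 20]) cube([484, 20, 48]);
translate([475, 240, 20]) cube([20, 98, 48]);
translate([939, 240, 20]) cube([20, 98, 48]);


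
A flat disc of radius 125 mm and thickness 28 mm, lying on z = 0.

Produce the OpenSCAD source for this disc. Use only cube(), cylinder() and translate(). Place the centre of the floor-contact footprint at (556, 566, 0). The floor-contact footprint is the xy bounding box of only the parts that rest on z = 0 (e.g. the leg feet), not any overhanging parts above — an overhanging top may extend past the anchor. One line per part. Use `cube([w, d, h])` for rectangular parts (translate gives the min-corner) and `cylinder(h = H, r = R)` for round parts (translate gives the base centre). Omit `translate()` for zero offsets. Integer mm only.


translate([556, 566, 0]) cylinder(h = 28, r = 125);


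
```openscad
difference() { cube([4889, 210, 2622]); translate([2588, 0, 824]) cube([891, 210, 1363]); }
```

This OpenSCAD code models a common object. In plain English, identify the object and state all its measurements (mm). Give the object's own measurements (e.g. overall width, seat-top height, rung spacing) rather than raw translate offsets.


A wall 4889 mm long (x), 210 mm thick (y), 2622 mm tall, with a rectangular window opening cut through it. The opening is 891 mm wide and 1363 mm tall; its sill is at z = 824 mm and its near (−x) edge is 2588 mm from the wall's −x end. The opening passes through the full wall thickness.


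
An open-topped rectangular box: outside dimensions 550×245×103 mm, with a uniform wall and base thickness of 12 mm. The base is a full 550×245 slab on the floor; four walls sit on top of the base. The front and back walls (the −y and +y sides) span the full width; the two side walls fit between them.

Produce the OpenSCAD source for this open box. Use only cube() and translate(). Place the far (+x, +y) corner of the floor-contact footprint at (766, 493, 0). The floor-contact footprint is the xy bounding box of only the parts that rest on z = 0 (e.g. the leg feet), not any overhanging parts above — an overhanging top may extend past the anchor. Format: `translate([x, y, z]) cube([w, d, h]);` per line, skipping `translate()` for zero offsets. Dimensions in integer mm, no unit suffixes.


translate([216, 248, 0]) cube([550, 245, 12]);
translate([216, 248, 12]) cube([550, 12, 91]);
translate([216, 481, 12]) cube([550, 12, 91]);
translate([216, 260, 12]) cube([12, 221, 91]);
translate([754, 260, 12]) cube([12, 221, 91]);


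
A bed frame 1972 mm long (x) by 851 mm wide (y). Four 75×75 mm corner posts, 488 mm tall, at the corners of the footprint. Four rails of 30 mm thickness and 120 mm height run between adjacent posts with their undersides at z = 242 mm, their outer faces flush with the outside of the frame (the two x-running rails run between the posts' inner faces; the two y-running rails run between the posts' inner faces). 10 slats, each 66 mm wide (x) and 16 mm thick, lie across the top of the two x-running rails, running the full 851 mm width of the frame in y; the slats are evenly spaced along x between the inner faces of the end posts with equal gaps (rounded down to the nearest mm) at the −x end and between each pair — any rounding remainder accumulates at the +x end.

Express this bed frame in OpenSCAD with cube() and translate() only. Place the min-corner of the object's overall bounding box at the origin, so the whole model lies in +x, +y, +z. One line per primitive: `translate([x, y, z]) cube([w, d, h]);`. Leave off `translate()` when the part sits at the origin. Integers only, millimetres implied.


cube([75, 75, 488]);
translate([0, 776, 0]) cube([75, 75, 488]);
translate([1897, 0, 0]) cube([75, 75, 488]);
translate([1897, 776, 0]) cube([75, 75, 488]);
translate([75, 0, 242]) cube([1822, 30, 120]);
translate([75, 821, 242]) cube([1822, 30, 120]);
translate([0, 75, 242]) cube([30, 701, 120]);
translate([1942, 75, 242]) cube([30, 701, 120]);
translate([180, 0, 362]) cube([66, 851, 16]);
translate([351, 0, 362]) cube([66, 851, 16]);
translate([522, 0, 362]) cube([66, 851, 16]);
translate([693, 0, 362]) cube([66, 851, 16]);
translate([864, 0, 362]) cube([66, 851, 16]);
translate([1035, 0, 362]) cube([66, 851, 16]);
translate([1206, 0, 362]) cube([66, 851, 16]);
translate([1377, 0, 362]) cube([66, 851, 16]);
translate([1548, 0, 362]) cube([66, 851, 16]);
translate([1719, 0, 362]) cube([66, 851, 16]);


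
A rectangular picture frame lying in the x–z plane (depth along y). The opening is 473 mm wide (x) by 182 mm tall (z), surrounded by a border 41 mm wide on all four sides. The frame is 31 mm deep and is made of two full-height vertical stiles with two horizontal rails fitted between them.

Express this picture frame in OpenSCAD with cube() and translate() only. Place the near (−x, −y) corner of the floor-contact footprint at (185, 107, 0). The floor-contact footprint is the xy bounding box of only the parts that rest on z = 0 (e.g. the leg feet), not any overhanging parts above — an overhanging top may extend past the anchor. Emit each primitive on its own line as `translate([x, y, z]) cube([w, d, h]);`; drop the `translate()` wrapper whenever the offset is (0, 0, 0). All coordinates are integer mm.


translate([185, 107, 0]) cube([41, 31, 264]);
translate([699, 107, 0]) cube([41, 31, 264]);
translate([226, 107, 0]) cube([473, 31, 41]);
translate([226, 107, 223]) cube([473, 31, 41]);


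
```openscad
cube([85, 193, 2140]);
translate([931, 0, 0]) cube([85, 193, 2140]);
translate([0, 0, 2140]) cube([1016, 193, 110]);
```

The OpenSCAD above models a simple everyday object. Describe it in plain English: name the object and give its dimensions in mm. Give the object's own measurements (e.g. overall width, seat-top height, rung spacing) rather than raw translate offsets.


A door frame. The clear opening is 846 mm wide and 2140 mm high. Two 85 mm wide jambs, 193 mm deep, stand either side of the opening from the floor to the top of the opening. A 110 mm thick head sits across the top of both jambs, spanning the full outside width of the frame.


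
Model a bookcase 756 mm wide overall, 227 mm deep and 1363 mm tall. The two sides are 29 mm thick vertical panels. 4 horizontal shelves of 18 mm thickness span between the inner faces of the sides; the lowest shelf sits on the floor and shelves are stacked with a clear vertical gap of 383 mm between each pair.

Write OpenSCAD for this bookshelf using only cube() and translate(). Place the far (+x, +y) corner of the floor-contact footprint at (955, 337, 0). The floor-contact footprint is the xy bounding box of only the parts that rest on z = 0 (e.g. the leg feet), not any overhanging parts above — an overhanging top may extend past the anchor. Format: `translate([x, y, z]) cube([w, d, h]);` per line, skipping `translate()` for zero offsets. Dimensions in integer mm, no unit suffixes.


translate([199, 110, 0]) cube([29, 227, 1363]);
translate([926, 110, 0]) cube([29, 227, 1363]);
translate([228, 110, 0]) cube([698, 227, 18]);
translate([228, 110, 401]) cube([698, 227, 18]);
translate([228, 110, 802]) cube([698, 227, 18]);
translate([228, 110, 1203]) cube([698, 227, 18]);


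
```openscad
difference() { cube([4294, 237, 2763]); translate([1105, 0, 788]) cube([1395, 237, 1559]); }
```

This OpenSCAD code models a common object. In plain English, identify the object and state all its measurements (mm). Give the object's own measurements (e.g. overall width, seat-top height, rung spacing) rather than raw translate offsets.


A wall 4294 mm long (x), 237 mm thick (y), 2763 mm tall, with a rectangular window opening cut through it. The opening is 1395 mm wide and 1559 mm tall; its sill is at z = 788 mm and its near (−x) edge is 1105 mm from the wall's −x end. The opening passes through the full wall thickness.


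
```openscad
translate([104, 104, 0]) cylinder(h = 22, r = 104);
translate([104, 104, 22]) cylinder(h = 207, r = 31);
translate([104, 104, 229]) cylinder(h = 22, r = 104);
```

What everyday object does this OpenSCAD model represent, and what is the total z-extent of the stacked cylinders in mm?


A spool. The overall height is 251 mm.

Three coaxial cylinders, large–small–large — a spool. Two 22 mm flanges and a 207 mm core give 22 + 207 + 22 = 251 mm.


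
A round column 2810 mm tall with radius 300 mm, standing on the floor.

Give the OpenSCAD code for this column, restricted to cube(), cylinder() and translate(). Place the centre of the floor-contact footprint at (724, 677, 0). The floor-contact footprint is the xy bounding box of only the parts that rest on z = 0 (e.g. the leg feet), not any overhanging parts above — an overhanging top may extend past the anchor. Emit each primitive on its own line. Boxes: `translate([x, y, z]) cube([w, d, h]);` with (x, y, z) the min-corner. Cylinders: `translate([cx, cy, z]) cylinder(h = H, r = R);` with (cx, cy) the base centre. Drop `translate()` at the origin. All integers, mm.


translate([724, 677, 0]) cylinder(h = 2810, r = 300);


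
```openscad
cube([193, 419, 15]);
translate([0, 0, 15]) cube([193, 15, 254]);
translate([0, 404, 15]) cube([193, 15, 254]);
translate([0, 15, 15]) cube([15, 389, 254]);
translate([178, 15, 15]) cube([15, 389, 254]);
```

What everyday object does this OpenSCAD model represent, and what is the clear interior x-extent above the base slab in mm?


An open box. The internal width is 163 mm.

A 193×419 base slab with four walls standing on it — an open box. The base is 193 mm wide and the walls are 15 mm thick, so the internal width is 193 − 2 × 15 = 163 mm.


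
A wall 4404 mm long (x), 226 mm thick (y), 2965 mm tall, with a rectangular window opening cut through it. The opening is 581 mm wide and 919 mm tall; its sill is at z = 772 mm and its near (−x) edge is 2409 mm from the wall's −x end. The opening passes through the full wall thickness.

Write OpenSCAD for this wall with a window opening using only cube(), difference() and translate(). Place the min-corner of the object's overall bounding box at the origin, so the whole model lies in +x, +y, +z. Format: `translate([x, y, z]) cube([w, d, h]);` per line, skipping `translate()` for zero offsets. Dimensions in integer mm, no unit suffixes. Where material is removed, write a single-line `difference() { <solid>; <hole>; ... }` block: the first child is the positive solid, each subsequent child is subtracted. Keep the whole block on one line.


difference() { cube([4404, 226, 2965]); translate([2409, 0, 772]) cube([581, 226, 919]); }


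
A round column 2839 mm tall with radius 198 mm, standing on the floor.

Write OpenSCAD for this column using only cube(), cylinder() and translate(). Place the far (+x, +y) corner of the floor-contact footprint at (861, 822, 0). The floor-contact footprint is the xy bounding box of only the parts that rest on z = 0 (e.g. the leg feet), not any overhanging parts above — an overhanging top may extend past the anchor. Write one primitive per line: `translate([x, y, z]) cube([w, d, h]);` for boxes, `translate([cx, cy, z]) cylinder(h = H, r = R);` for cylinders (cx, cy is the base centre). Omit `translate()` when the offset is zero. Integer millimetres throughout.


translate([663, 624, 0]) cylinder(h = 2839, r = 198);


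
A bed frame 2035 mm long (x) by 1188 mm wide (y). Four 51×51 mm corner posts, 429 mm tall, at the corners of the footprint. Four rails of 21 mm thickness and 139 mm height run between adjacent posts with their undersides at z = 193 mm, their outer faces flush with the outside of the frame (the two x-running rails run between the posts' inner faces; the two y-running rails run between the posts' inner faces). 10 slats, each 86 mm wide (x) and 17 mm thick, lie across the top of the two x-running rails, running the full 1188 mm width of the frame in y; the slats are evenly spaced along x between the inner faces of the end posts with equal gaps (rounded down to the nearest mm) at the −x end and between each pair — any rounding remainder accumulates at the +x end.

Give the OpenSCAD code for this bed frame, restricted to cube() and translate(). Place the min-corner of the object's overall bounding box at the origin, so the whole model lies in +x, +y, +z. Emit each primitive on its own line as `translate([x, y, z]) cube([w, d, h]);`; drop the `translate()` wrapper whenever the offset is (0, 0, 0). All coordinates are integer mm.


cube([51, 51, 429]);
translate([0, 1137, 0]) cube([51, 51, 429]);
translate([1984, 0, 0]) cube([51, 51, 429]);
translate([1984, 1137, 0]) cube([51, 51, 429]);
translate([51, 0, 193]) cube([1933, 21, 139]);
translate([51, 1167, 193]) cube([1933, 21, 139]);
translate([0, 51, 193]) cube([21, 1086, 139]);
translate([2014, 51, 193]) cube([21, 1086, 139]);
translate([148, 0, 332]) cube([86, 1188, 17]);
translate([331, 0, 332]) cube([86, 1188, 17]);
translate([514, 0, 332]) cube([86, 1188, 17]);
translate([697, 0, 332]) cube([86, 1188, 17]);
translate([880, 0, 332]) cube([86, 1188, 17]);
translate([1063, 0, 332]) cube([86, 1188, 17]);
translate([1246, 0, 332]) cube([86, 1188, 17]);
translate([1429, 0, 332]) cube([86, 1188, 17]);
translate([1612, 0, 332]) cube([86, 1188, 17]);
translate([1795, 0, 332]) cube([86, 1188, 17]);


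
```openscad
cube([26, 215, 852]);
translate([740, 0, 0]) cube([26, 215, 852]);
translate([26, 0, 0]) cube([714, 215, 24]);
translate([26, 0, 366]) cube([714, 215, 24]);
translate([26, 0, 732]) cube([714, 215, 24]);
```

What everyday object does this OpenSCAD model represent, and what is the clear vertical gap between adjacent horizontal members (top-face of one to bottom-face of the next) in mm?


A bookshelf. The clear shelf gap is 342 mm.

Two tall side panels with 3 horizontal boards between them — a bookshelf. The first two shelf undersides are at z = 0 and z = 366; with shelf thickness 24, the clear gap is 366 − 0 − 24 = 342 mm.


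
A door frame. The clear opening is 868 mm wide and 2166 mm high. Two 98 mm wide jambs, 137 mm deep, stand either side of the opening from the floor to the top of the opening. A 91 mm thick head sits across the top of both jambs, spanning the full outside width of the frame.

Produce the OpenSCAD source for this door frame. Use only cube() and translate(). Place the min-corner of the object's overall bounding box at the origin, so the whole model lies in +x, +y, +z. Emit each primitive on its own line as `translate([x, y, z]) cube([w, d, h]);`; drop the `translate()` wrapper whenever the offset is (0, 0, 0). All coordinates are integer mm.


cube([98, 137, 2166]);
translate([966, 0, 0]) cube([98, 137, 2166]);
translate([0, 0, 2166]) cube([1064, 137, 91]);


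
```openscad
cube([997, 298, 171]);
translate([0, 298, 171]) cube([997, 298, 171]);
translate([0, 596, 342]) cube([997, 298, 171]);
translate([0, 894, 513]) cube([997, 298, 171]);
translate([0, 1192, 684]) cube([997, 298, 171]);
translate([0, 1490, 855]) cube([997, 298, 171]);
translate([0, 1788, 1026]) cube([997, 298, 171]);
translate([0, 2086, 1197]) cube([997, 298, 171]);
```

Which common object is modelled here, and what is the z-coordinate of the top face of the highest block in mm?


A staircase. The total rise is 1368 mm.

8 identical blocks, each offset up and back from the previous — a staircase. Each step is 171 mm tall and there are 8 of them, so the total rise is 8 × 171 = 1368 mm.


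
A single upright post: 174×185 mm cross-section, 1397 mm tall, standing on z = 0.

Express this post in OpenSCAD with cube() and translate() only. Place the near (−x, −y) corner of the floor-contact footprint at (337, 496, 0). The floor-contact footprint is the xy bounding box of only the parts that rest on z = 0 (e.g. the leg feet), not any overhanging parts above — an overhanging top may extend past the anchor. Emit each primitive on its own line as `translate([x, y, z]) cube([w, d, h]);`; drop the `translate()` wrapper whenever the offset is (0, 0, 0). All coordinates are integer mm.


translate([337, 496, 0]) cube([174, 185, 1397]);


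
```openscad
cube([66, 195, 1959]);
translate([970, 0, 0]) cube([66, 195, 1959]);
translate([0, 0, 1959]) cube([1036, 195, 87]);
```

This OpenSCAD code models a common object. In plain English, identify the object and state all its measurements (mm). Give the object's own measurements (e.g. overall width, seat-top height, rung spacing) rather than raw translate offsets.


A door frame. The clear opening is 904 mm wide and 1959 mm high. Two 66 mm wide jambs, 195 mm deep, stand either side of the opening from the floor to the top of the opening. A 87 mm thick head sits across the top of both jambs, spanning the full outside width of the frame.


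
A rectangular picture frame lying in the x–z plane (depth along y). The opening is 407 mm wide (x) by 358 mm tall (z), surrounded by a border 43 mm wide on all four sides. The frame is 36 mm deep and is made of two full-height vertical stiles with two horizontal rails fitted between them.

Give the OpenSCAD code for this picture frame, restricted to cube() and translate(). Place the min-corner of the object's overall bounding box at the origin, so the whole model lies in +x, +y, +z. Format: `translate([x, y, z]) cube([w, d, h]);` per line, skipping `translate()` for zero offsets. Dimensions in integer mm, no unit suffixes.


cube([43, 36, 444]);
translate([450, 0, 0]) cube([43, 36, 444]);
translate([43, 0, 0]) cube([407, 36, 43]);
translate([43, 0, 401]) cube([407, 36, 43]);


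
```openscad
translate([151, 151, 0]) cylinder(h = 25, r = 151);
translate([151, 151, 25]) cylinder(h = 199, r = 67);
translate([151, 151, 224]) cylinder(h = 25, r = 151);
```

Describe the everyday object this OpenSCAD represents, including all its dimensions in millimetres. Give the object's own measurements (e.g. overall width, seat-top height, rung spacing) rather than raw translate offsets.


A spool: two coaxial disc flanges of radius 151 mm and thickness 25 mm, joined by a core cylinder of radius 67 mm and height 199 mm. The lower flange rests on z = 0 and the three cylinders share a vertical axis.


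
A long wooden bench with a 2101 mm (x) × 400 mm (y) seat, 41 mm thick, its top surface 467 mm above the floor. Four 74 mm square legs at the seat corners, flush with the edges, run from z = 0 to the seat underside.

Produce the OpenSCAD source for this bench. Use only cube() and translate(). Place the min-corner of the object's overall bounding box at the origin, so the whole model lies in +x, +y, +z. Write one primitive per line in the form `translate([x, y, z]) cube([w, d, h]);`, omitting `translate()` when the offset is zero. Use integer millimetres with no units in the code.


translate([0, 0, 426]) cube([2101, 400, 41]);
cube([74, 74, 426]);
translate([0, 326, 0]) cube([74, 74, 426]);
translate([2027, 0, 0]) cube([74, 74, 426]);
translate([2027, 326, 0]) cube([74, 74, 426]);


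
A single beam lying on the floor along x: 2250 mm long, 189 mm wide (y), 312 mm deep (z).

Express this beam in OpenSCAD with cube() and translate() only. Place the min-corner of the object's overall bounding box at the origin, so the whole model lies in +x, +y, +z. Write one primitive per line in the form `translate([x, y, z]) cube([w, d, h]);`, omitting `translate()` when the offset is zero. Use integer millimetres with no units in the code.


cube([2250, 189, 312]);


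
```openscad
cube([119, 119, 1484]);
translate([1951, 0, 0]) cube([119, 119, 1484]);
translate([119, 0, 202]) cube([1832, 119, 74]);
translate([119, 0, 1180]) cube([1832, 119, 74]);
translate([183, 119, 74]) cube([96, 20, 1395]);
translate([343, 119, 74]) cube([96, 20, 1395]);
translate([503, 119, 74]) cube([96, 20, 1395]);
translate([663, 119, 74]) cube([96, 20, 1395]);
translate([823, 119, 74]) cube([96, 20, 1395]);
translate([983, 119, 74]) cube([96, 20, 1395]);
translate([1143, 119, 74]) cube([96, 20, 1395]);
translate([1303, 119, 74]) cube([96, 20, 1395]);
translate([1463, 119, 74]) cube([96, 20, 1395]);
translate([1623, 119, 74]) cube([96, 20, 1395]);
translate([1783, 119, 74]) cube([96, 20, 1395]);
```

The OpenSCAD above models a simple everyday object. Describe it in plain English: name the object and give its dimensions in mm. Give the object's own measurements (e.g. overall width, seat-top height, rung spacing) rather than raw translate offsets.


A fence section. Two 119×119 mm posts, 1484 mm tall, stand on the floor with a clear span of 1832 mm between their inner faces. Two horizontal rails of 119×74 mm section span the gap between the posts with their undersides at z = 202 mm and z = 1180 mm, flush with the posts' −y face. 11 pickets, each 96 mm wide, 20 mm thick and 1395 mm tall, are fixed to the +y face of the rails with their bottoms at z = 74 mm, spaced across the span with a 64 mm gap after the −x post and between neighbouring pickets, with 72 mm left before the +x post.


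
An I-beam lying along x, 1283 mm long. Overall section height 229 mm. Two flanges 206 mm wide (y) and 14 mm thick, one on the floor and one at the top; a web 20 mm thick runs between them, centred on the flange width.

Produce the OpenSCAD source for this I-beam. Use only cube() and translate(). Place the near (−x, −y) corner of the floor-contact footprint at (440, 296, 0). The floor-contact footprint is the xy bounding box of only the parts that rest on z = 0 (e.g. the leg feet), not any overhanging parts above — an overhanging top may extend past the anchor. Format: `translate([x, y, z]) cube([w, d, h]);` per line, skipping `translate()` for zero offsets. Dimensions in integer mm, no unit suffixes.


translate([440, 296, 0]) cube([1283, 206, 14]);
translate([440, 389, 14]) cube([1283, 20, 201]);
translate([440, 296, 215]) cube([1283, 206, 14]);


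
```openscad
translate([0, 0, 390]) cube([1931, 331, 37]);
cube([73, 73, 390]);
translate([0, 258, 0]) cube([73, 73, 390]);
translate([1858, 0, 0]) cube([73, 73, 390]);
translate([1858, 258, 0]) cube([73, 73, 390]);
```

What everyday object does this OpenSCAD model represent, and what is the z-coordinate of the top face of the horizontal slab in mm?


A bench. The seat-top height is 427 mm.

A long slab on four corner posts — a bench. The slab sits at z = 390 with thickness 37, so the top is 390 + 37 = 427 mm.


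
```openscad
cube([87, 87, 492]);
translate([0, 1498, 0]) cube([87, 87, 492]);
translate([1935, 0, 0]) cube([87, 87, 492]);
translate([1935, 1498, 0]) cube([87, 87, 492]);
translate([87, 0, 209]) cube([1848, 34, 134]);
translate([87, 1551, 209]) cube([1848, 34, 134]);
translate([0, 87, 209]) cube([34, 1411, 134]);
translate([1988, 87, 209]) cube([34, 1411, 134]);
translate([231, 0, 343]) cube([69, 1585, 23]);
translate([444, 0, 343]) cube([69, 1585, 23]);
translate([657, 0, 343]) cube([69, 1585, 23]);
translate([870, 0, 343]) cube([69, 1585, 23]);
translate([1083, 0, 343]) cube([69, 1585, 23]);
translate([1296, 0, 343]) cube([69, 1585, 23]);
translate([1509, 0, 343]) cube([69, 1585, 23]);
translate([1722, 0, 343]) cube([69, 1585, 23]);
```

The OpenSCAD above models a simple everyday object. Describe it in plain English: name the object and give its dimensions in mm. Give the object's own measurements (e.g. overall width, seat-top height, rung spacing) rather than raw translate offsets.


A bed frame 2022 mm long (x) by 1585 mm wide (y). Four 87×87 mm corner posts, 492 mm tall, at the corners of the footprint. Four rails of 34 mm thickness and 134 mm height run between adjacent posts with their undersides at z = 209 mm, their outer faces flush with the outside of the frame (the two x-running rails run between the posts' inner faces; the two y-running rails run between the posts' inner faces). 8 slats, each 69 mm wide (x) and 23 mm thick, lie across the top of the two x-running rails, running the full 1585 mm width of the frame in y; along x they sit between the end posts with a 144 mm gap after the −x posts and between neighbouring slats and before the +x posts.


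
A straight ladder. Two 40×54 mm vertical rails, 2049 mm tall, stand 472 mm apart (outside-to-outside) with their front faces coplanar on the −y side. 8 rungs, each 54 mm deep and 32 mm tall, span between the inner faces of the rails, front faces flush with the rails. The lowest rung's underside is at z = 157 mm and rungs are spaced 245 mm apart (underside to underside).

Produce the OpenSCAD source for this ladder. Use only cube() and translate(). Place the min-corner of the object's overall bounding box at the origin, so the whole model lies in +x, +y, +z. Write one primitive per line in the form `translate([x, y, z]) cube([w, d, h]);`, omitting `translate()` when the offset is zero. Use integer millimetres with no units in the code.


// rung span = 472 - 2*40 = 392
// rung[k] z = 157 + k*245
cube([40, 54, 2049]);
translate([432, 0, 0]) cube([40, 54, 2049]);
translate([40, 0, 157]) cube([392, 54, 32]);
translate([40, 0, 402]) cube([392, 54, 32]);
translate([40, 0, 647]) cube([392, 54, 32]);
translate([40, 0, 892]) cube([392, 54, 32]);
translate([40, 0, 1137]) cube([392, 54, 32]);
translate([40, 0, 1382]) cube([392, 54, 32]);
translate([40, 0, 1627]) cube([392, 54, 32]);
translate([40, 0, 1872]) cube([392, 54, 32]);


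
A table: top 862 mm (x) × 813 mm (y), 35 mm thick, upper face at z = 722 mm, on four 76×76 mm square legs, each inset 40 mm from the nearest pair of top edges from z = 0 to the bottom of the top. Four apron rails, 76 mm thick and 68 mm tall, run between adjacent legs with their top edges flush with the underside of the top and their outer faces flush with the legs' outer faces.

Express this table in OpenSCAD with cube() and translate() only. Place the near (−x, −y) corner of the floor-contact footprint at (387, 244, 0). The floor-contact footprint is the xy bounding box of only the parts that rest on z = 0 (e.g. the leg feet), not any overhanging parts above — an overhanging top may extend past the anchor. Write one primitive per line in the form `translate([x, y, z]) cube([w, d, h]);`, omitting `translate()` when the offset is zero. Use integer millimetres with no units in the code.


// leg_h = 722 - 35 = 687
// apron z = 687 - 68 = 619
translate([347, 204, 687]) cube([862, 813, 35]);
translate([387, 244, 0]) cube([76, 76, 687]);
translate([1093, 244, 0]) cube([76, 76, 687]);
translate([387, 901, 0]) cube([76, 76, 687]);
translate([1093, 901, 0]) cube([76, 76, 687]);
translate([463, 244, 619]) cube([630, 76, 68]);
translate([463, 901, 619]) cube([630, 76, 68]);
translate([387, 320, 619]) cube([76, 581, 68]);
translate([1093, 320, 619]) cube([76, 581, 68]);


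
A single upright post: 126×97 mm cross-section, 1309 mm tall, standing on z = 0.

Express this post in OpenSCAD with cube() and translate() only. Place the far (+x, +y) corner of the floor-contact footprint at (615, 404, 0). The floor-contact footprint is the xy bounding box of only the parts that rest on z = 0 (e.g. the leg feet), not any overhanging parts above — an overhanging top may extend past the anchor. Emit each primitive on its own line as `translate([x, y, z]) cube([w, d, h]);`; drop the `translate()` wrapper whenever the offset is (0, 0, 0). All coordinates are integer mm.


translate([489, 307, 0]) cube([126, 97, 1309]);


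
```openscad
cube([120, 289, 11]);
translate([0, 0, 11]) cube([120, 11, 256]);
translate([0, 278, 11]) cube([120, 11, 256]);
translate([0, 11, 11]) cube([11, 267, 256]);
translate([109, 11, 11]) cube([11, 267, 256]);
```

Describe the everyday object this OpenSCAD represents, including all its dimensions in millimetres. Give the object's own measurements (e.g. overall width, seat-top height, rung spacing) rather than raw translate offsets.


An open-topped rectangular box: outside dimensions 120×289×267 mm, with a uniform wall and base thickness of 11 mm. The base is a full 120×289 slab on the floor; four walls sit on top of the base. The front and back walls (the −y and +y sides) span the full width; the two side walls fit between them.


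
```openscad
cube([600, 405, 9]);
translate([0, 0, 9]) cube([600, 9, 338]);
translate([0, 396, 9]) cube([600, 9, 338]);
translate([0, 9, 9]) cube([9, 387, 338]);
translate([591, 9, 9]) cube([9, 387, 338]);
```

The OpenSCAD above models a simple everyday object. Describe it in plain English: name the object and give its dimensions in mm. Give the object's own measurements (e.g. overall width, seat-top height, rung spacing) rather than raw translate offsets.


An open-topped rectangular box: outside dimensions 600×405×347 mm, with a uniform wall and base thickness of 9 mm. The base is a full 600×405 slab on the floor; four walls sit on top of the base. The front and back walls (the −y and +y sides) span the full width; the two side walls fit between them.


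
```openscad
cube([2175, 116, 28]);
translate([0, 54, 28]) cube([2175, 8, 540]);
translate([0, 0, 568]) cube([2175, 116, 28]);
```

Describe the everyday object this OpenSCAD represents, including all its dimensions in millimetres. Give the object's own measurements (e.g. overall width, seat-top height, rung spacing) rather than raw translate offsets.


An I-beam lying along x, 2175 mm long. Overall section height 596 mm. Two flanges 116 mm wide (y) and 28 mm thick, one on the floor and one at the top; a web 8 mm thick runs between them, centred on the flange width.


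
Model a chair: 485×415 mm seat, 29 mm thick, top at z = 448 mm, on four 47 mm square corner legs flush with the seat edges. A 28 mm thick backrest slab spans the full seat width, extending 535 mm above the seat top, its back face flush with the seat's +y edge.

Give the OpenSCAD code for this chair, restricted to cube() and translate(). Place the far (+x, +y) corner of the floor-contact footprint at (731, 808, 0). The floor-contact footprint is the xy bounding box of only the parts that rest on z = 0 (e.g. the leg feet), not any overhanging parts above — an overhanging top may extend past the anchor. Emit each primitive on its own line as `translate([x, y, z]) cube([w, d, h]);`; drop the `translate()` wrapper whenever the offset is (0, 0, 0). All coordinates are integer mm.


translate([246, 393, 419]) cube([485, 415, 29]);
translate([246, 393, 0]) cube([47, 47, 419]);
translate([684, 393, 0]) cube([47, 47, 419]);
translate([246, 761, 0]) cube([47, 47, 419]);
translate([684, 761, 0]) cube([47, 47, 419]);
translate([246, 780, 448]) cube([485, 28, 535]);


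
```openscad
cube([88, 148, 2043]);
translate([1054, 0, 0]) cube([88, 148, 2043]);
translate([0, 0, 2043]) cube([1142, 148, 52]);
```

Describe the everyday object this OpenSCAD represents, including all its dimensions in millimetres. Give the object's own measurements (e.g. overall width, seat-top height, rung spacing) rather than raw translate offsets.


A door frame. The clear opening is 966 mm wide and 2043 mm high. Two 88 mm wide jambs, 148 mm deep, stand either side of the opening from the floor to the top of the opening. A 52 mm thick head sits across the top of both jambs, spanning the full outside width of the frame.


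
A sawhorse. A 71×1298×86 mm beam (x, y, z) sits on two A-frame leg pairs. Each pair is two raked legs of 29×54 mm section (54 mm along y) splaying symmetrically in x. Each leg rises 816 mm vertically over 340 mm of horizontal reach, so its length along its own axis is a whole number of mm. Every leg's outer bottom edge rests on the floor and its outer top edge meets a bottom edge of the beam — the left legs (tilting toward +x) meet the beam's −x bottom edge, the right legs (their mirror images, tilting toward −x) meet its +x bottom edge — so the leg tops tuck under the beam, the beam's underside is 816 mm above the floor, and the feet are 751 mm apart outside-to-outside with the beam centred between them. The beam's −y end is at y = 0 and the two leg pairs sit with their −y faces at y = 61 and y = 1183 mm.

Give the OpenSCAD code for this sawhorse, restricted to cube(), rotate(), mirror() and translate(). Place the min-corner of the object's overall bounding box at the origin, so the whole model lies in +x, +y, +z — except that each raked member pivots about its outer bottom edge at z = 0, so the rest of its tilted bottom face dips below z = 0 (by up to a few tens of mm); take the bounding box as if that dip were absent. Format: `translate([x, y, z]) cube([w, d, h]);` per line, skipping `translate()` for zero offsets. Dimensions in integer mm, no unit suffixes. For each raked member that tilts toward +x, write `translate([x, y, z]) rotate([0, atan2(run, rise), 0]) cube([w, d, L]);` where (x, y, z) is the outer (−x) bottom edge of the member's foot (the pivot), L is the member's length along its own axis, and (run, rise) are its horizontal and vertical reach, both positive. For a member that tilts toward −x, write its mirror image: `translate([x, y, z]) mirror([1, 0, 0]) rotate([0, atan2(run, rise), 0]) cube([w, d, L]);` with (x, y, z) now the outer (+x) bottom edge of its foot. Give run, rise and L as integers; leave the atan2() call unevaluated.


// leg length = √(340² + 816²) = 884
// right-leg outer foot x = 2·340 + 71 = 751
// beam min-corner = (340, 0, 816)
translate([340, 0, 816]) cube([71, 1298, 86]);
translate([0, 61, 0]) rotate([0, atan2(340, 816), 0]) cube([29, 54, 884]);
translate([751, 61, 0]) mirror([1, 0, 0]) rotate([0, atan2(340, 816), 0]) cube([29, 54, 884]);
translate([0, 1183, 0]) rotate([0, atan2(340, 816), 0]) cube([29, 54, 884]);
translate([751, 1183, 0]) mirror([1, 0, 0]) rotate([0, atan2(340, 816), 0]) cube([29, 54, 884]);


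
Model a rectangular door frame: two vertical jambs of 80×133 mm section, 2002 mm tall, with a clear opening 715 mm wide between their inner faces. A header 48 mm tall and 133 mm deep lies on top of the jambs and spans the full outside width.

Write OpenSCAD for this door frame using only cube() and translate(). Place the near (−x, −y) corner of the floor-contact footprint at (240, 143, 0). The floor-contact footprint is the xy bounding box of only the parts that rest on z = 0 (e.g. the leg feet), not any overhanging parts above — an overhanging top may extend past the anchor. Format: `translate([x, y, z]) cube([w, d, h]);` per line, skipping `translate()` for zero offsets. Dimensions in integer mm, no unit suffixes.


translate([240, 143, 0]) cube([80, 133, 2002]);
translate([1035, 143, 0]) cube([80, 133, 2002]);
translate([240, 143, 2002]) cube([875, 133, 48]);


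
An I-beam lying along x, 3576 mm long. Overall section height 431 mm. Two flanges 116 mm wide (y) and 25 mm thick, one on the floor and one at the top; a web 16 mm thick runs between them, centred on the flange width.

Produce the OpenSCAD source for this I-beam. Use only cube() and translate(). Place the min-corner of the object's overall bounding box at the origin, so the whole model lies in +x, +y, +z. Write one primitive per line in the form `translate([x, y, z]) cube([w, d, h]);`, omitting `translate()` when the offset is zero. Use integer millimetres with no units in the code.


cube([3576, 116, 25]);
translate([0, 50, 25]) cube([3576, 16, 381]);
translate([0, 0, 406]) cube([3576, 116, 25]);


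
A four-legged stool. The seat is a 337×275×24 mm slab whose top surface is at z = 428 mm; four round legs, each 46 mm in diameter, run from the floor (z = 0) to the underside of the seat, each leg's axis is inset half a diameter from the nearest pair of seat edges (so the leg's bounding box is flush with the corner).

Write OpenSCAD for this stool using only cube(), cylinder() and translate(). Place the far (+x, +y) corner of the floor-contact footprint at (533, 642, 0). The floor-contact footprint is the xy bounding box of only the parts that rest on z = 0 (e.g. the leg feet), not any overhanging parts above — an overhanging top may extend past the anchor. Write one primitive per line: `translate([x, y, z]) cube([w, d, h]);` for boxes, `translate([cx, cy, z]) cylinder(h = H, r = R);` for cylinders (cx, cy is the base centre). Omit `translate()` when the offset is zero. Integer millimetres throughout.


translate([196, 367, 404]) cube([337, 275, 24]);
translate([219, 390, 0]) cylinder(h = 404, r = 23);
translate([510, 390, 0]) cylinder(h = 404, r = 23);
translate([219, 619, 0]) cylinder(h = 404, r = 23);
translate([510, 619, 0]) cylinder(h = 404, r = 23);


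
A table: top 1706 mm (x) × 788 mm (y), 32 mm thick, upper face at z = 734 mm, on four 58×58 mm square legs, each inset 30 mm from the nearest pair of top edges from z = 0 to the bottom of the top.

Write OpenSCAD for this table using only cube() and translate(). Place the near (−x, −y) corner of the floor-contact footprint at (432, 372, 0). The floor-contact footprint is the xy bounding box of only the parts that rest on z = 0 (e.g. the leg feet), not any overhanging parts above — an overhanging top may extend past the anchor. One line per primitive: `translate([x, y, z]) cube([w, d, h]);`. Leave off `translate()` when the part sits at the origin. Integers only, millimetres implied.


translate([402, 342, 702]) cube([1706, 788, 32]);
translate([432, 372, 0]) cube([58, 58, 702]);
translate([2020, 372, 0]) cube([58, 58, 702]);
translate([432, 1042, 0]) cube([58, 58, 702]);
translate([2020, 1042, 0]) cube([58, 58, 702]);
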